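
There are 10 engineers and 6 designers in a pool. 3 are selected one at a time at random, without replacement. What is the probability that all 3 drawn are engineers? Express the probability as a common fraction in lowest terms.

Multiply the conditional probabilities at each draw: 10/16 · 9/15 · 8/14 = 720/3360 = 3/14.

3/14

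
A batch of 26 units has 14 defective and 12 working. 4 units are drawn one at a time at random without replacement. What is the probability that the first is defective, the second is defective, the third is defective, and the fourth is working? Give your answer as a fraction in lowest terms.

Multiply the conditional probabilities at each draw: 14/26 · 13/25 · 12/24 · 12/23 = 26208/358800 = 42/575.

42/575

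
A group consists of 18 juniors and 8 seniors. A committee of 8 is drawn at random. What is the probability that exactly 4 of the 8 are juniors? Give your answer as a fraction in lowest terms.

8568/62491

There are C(26,8) = 1562275 ways to choose 8 from 26.
Selections with exactly 4 juniors: choose 4 of the 18 juniors and 4 of the 8 seniors, C(18,4)·C(8,4) = 3060·70 = 214200.
Probability = 214200/1562275 = 8568/62491.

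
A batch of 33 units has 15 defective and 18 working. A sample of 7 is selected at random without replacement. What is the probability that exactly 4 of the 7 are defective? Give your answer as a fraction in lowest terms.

7735/29667

The sample space is all 7-subsets of the 33: C(33,7) = 4272048.
Selections with exactly 4 defective: choose 4 of the 15 defective and 3 of the 18 working, C(15,4)·C(18,3) = 1365·816 = 1113840.
Probability = 1113840/4272048 = 7735/29667.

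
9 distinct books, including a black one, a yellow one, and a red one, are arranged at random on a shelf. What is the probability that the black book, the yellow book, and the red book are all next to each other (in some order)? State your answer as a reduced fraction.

1/12

There are 9! = 362880 arrangements.
Treat the three as one block: 7! placements × 3! orders within the block = 5040·6 = 30240.
Probability = 30240/362880 = 1/12.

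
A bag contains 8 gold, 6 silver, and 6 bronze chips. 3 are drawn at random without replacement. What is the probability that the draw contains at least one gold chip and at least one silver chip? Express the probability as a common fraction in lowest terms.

48/95

There are C(20,3) = 1140 possible draws.
By inclusion-exclusion on the complements, draws missing all gold or all silver: C(12,3) + C(14,3) − C(6,3) = 220 + 364 − 20 = 564.
So draws with at least one of each: 1140 − 564 = 576, probability 576/1140 = 48/95.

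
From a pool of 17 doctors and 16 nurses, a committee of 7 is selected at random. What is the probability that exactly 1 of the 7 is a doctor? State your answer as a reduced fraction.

There are C(33,7) = 4272048 ways to choose 7 from 33.
Selections with exactly 1 doctor: choose 1 of the 17 doctors and 6 of the 16 nurses, C(17,1)·C(16,6) = 17·8008 = 136136.
Probability = 136136/4272048 = 1547/48546.

1547/48546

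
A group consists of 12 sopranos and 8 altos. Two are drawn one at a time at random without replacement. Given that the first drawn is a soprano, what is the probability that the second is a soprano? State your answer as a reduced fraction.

After removing one soprano, 19 remain: 11 sopranos and 8 altos.
So the probability the next is a soprano is 11/19.

11/19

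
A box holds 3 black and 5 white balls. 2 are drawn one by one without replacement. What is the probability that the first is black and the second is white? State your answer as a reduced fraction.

Multiply the conditional probabilities at each draw: 3/8 · 5/7 = 15/56.

15/56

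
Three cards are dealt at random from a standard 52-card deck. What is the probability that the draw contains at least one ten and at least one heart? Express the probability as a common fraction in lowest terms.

33/260

There are C(52,3) = 22100 possible draws.
By inclusion-exclusion on the complements, draws missing all tens or all hearts: C(48,3) + C(39,3) − C(36,3) = 17296 + 9139 − 7140 = 19295.
So draws with at least one of each: 22100 − 19295 = 2805, probability 2805/22100 = 33/260.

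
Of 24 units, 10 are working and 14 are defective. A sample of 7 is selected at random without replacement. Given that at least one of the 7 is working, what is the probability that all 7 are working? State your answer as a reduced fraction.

5/14278

Work in counts. Selections with at least one working: C(24,7) − C(14,7) = 346104 − 3432 = 342672.
Of those, selections where all 7 are working: C(10,7) = 120.
Conditional probability = 120/342672 = 5/14278.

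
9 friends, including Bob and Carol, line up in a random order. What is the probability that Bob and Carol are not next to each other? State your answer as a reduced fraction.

There are 9! = 362880 arrangements.
Arrangements with Bob and Carol adjacent: 2·8! = 80640.
So not adjacent: 362880 − 80640 = 282240, probability 282240/362880 = 7/9.

7/9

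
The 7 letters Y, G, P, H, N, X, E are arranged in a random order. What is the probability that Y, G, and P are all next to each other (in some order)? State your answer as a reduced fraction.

There are 7! = 5040 arrangements.
Treat the three as one block: 5! placements × 3! orders within the block = 120·6 = 720.
Probability = 720/5040 = 1/7.

1/7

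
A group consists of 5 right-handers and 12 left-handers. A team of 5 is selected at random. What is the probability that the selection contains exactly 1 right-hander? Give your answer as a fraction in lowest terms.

2475/6188

The sample space is all 5-subsets of the 17: C(17,5) = 6188.
Selections with exactly 1 right-hander: choose 1 of the 5 right-handers and 4 of the 12 left-handers, C(5,1)·C(12,4) = 5·495 = 2475.
Probability = 2475/6188.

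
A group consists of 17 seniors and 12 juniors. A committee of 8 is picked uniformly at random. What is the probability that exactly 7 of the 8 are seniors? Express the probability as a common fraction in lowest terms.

544/10005

There are C(29,8) = 4292145 ways to choose 8 from 29.
Selections with exactly 7 seniors: choose 7 of the 17 seniors and 1 of the 12 juniors, C(17,7)·C(12,1) = 19448·12 = 233376.
Probability = 233376/4292145 = 544/10005.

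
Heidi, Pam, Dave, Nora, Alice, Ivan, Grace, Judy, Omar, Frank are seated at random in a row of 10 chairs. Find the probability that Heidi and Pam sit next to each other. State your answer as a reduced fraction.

There are 10! = 3628800 arrangements.
Treat Heidi and Pam as a block: 9! arrangements of the blocks × 2 orders within the block = 2·362880 = 725760.
Probability = 725760/3628800 = 1/5.

1/5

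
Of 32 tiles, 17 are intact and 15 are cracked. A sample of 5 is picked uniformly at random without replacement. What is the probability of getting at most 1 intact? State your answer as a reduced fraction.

There are C(32,5) = 201376 ways to choose the 5.
Favorable selections (at most 1 intact): C(17,0)·C(15,5) + C(17,1)·C(15,4) = 3003 + 23205 = 26208.
Probability = 26208/201376 = 117/899.

117/899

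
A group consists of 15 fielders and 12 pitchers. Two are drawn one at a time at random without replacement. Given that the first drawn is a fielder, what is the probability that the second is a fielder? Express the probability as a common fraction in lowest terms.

After removing one fielder, 26 remain: 14 fielders and 12 pitchers.
So the probability the next is a fielder is 14/26 = 7/13.

7/13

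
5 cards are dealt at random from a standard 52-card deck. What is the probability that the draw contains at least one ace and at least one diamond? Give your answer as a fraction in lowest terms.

229297/866320

There are C(52,5) = 2598960 possible draws.
By inclusion-exclusion on the complements, draws missing all aces or all diamonds: C(48,5) + C(39,5) − C(36,5) = 1712304 + 575757 − 376992 = 1911069.
So draws with at least one of each: 2598960 − 1911069 = 687891, probability 687891/2598960 = 229297/866320.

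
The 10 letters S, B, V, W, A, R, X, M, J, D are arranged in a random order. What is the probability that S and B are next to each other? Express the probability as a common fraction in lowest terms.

1/5

There are 10! = 3628800 arrangements.
Treat S and B as a block: 9! arrangements of the blocks × 2 orders within the block = 2·362880 = 725760.
Probability = 725760/3628800 = 1/5.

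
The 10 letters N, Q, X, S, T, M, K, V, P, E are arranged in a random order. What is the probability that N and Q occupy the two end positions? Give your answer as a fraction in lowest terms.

1/45

There are 10! = 3628800 arrangements.
Place N and Q at the ends in 2 ways, arrange the remaining 8 in 8! = 40320 ways: 2·40320 = 80640.
Probability = 80640/3628800 = 1/45.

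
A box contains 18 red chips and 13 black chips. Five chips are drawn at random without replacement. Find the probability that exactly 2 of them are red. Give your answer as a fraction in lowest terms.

Total number of selections: C(31,5) = 169911.
Selections with exactly 2 red: choose 2 of the 18 red and 3 of the 13 black, C(18,2)·C(13,3) = 153·286 = 43758.
Probability = 43758/169911 = 4862/18879.

4862/18879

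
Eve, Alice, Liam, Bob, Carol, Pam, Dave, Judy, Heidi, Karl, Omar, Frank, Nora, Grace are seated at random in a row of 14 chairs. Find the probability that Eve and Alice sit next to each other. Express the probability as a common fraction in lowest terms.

1/7

There are 14! = 87178291200 arrangements.
Treat Eve and Alice as a block: 13! arrangements of the blocks × 2 orders within the block = 2·6227020800 = 12454041600.
Probability = 12454041600/87178291200 = 1/7.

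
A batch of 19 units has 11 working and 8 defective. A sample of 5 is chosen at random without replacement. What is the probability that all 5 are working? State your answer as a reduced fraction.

77/1938

There are C(19,5) = 11628 possible selections.
Selections with all working: C(11,5) = 462.
Probability = 462/11628 = 77/1938.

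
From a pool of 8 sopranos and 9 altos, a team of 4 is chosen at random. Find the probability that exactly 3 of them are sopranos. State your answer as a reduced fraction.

18/85

The sample space is all 4-subsets of the 17: C(17,4) = 2380.
Selections with exactly 3 sopranos: choose 3 of the 8 sopranos and 1 of the 9 altos, C(8,3)·C(9,1) = 56·9 = 504.
Probability = 504/2380 = 18/85.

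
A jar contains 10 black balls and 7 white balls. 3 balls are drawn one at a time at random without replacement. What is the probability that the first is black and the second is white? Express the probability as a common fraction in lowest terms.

Multiply the conditional probabilities at each draw: 10/17 · 7/16 = 70/272 = 35/136.

35/136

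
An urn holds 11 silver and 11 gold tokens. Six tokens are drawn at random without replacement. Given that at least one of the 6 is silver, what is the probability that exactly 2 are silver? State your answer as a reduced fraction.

Work in counts. Selections with at least one silver: C(22,6) − C(11,6) = 74613 − 462 = 74151.
Of those, selections where exactly 2 are silver: C(11,2)·C(11,4) = 55·330 = 18150.
Conditional probability = 18150/74151 = 550/2247.

550/2247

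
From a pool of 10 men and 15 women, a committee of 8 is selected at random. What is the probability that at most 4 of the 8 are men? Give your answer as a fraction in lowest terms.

Total selections: C(25,8) = 1081575.
Count the complement (more than 4 men): C(10,5)·C(15,3) + C(10,6)·C(15,2) + C(10,7)·C(15,1) + C(10,8)·C(15,0) = 114660 + 22050 + 1800 + 45 = 138555.
Probability = 1 − 138555/1081575 = 943020/1081575 = 20956/24035.

20956/24035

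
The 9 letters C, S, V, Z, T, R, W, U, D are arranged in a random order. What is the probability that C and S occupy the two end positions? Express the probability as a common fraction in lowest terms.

1/36

There are 9! = 362880 arrangements.
Place C and S at the ends in 2 ways, arrange the remaining 7 in 7! = 5040 ways: 2·5040 = 10080.
Probability = 10080/362880 = 1/36.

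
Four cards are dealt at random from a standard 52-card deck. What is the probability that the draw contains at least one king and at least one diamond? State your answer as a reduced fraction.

52799/270725

There are C(52,4) = 270725 possible draws.
By inclusion-exclusion on the complements, draws missing all kings or all diamonds: C(48,4) + C(39,4) − C(36,4) = 194580 + 82251 − 58905 = 217926.
So draws with at least one of each: 270725 − 217926 = 52799, probability 52799/270725.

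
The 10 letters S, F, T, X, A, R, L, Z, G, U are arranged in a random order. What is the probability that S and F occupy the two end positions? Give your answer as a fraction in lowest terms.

1/45

There are 10! = 3628800 arrangements.
Place S and F at the ends in 2 ways, arrange the remaining 8 in 8! = 40320 ways: 2·40320 = 80640.
Probability = 80640/3628800 = 1/45.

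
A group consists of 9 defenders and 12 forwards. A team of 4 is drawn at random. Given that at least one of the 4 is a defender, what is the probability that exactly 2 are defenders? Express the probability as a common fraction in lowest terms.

132/305

Work in counts. Selections with at least one defender: C(21,4) − C(12,4) = 5985 − 495 = 5490.
Of those, selections where exactly 2 are defenders: C(9,2)·C(12,2) = 36·66 = 2376.
Conditional probability = 2376/5490 = 132/305.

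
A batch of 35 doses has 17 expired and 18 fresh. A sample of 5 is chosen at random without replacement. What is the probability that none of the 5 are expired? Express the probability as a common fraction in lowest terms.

9/341

There are C(35,5) = 324632 possible selections.
Selections with no expired (all fresh): C(18,5) = 8568.
Probability = 8568/324632 = 9/341.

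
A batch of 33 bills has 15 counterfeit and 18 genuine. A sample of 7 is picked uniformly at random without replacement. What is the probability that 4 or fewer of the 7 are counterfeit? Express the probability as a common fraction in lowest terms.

Total selections: C(33,7) = 4272048.
Count the complement (more than 4 counterfeit): C(15,5)·C(18,2) + C(15,6)·C(18,1) + C(15,7)·C(18,0) = 459459 + 90090 + 6435 = 555984.
Probability = 1 − 555984/4272048 = 3716064/4272048 = 782/899.

782/899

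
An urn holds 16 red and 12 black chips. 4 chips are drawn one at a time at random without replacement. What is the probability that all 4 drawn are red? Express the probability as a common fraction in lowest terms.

Multiply the conditional probabilities at each draw: 16/28 · 15/27 · 14/26 · 13/25 = 43680/491400 = 4/45.

4/45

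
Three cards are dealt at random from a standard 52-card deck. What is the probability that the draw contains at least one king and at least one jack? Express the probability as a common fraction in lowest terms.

188/5525

There are C(52,3) = 22100 possible draws.
By inclusion-exclusion on the complements, draws missing all kings or all jacks: C(48,3) + C(48,3) − C(44,3) = 17296 + 17296 − 13244 = 21348.
So draws with at least one of each: 22100 − 21348 = 752, probability 752/22100 = 188/5525.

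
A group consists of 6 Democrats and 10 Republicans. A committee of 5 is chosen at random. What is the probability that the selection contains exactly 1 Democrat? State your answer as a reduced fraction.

There are C(16,5) = 4368 ways to choose 5 from 16.
Selections with exactly 1 Democrat: choose 1 of the 6 Democrats and 4 of the 10 Republicans, C(6,1)·C(10,4) = 6·210 = 1260.
Probability = 1260/4368 = 15/52.

15/52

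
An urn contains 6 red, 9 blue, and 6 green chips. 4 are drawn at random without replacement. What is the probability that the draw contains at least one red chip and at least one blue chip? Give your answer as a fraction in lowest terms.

There are C(21,4) = 5985 possible draws.
By inclusion-exclusion on the complements, draws missing all red or all blue: C(15,4) + C(12,4) − C(6,4) = 1365 + 495 − 15 = 1845.
So draws with at least one of each: 5985 − 1845 = 4140, probability 4140/5985 = 92/133.

92/133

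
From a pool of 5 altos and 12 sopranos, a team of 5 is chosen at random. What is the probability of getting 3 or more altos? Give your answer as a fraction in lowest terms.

Total selections: C(17,5) = 6188.
Favorable selections (3 or more altos): C(5,3)·C(12,2) + C(5,4)·C(12,1) + C(5,5)·C(12,0) = 660 + 60 + 1 = 721.
Probability = 721/6188 = 103/884.

103/884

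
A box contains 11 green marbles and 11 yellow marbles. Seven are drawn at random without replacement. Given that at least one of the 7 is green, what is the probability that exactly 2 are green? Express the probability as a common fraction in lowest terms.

Work in counts. Selections with at least one green: C(22,7) − C(11,7) = 170544 − 330 = 170214.
Of those, selections where exactly 2 are green: C(11,2)·C(11,5) = 55·462 = 25410.
Conditional probability = 25410/170214 = 385/2579.

385/2579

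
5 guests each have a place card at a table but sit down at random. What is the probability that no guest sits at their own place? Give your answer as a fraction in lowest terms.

There are 5! = 120 seatings.
By inclusion-exclusion, seatings with no fixed points: C(5,0)·5! − C(5,1)·4! + C(5,2)·3! − C(5,3)·2! + C(5,4)·1! − C(5,5)·0! = 44.
Probability = 44/120 = 11/30.

11/30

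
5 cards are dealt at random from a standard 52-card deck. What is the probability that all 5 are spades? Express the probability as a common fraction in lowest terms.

There are C(52,5) = 2598960 possible 5-card hands.
Hands that are all spades: C(13,5) = 1287.
Probability = 1287/2598960 = 33/66640.

33/66640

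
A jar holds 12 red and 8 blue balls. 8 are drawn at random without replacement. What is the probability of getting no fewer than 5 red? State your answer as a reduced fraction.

There are C(20,8) = 125970 ways to choose the 8.
Favorable selections (no fewer than 5 red): C(12,5)·C(8,3) + C(12,6)·C(8,2) + C(12,7)·C(8,1) + C(12,8)·C(8,0) = 44352 + 25872 + 6336 + 495 = 77055.
Probability = 77055/125970 = 5137/8398.

5137/8398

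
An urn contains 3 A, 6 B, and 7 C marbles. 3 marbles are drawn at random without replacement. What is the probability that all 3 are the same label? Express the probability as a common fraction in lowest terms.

There are C(16,3) = 560 ways to draw 3 marbles.
All same label: C(3,3) + C(6,3) + C(7,3) = 1 + 20 + 35 = 56.
Probability = 56/560 = 1/10.

1/10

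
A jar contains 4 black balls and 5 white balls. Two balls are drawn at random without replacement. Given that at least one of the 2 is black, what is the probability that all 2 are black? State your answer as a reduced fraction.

3/13

Work in counts. Selections with at least one black: C(9,2) − C(5,2) = 36 − 10 = 26.
Of those, selections where all 2 are black: C(4,2) = 6.
Conditional probability = 6/26 = 3/13.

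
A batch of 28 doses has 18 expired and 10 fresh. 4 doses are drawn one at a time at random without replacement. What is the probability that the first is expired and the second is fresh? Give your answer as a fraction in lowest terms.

Multiply the conditional probabilities at each draw: 18/28 · 10/27 = 180/756 = 5/21.

5/21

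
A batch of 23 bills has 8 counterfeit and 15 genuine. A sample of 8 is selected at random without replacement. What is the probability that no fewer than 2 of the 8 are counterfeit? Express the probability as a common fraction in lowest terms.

13103/14858

Total selections: C(23,8) = 490314.
Favorable selections (no fewer than 2 counterfeit): C(8,2)·C(15,6) + C(8,3)·C(15,5) + C(8,4)·C(15,4) + C(8,5)·C(15,3) + C(8,6)·C(15,2) + C(8,7)·C(15,1) + C(8,8)·C(15,0) = 140140 + 168168 + 95550 + 25480 + 2940 + 120 + 1 = 432399.
Probability = 432399/490314 = 13103/14858.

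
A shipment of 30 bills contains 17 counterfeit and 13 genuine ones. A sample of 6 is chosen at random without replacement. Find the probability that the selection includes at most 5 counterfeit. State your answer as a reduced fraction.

6389/6525

Total selections: C(30,6) = 593775.
The complement is exactly 6 counterfeit: C(17,6)·C(13,0) = 12376.
Probability = 1 − 12376/593775 = 581399/593775 = 6389/6525.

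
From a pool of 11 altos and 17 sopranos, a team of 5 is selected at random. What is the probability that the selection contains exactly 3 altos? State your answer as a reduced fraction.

187/819

Total number of selections: C(28,5) = 98280.
Selections with exactly 3 altos: choose 3 of the 11 altos and 2 of the 17 sopranos, C(11,3)·C(17,2) = 165·136 = 22440.
Probability = 22440/98280 = 187/819.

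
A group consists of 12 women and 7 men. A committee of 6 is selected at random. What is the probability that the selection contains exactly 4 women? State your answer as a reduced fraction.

Total number of selections: C(19,6) = 27132.
Selections with exactly 4 women: choose 4 of the 12 women and 2 of the 7 men, C(12,4)·C(7,2) = 495·21 = 10395.
Probability = 10395/27132 = 495/1292.

495/1292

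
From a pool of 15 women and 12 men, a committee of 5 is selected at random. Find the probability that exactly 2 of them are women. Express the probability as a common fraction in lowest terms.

770/2691

The sample space is all 5-subsets of the 27: C(27,5) = 80730.
Selections with exactly 2 women: choose 2 of the 15 women and 3 of the 12 men, C(15,2)·C(12,3) = 105·220 = 23100.
Probability = 23100/80730 = 770/2691.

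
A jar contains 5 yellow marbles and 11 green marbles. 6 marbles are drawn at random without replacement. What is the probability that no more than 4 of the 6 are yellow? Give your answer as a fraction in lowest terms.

Total selections: C(16,6) = 8008.
Favorable selections (no more than 4 yellow): C(5,0)·C(11,6) + C(5,1)·C(11,5) + C(5,2)·C(11,4) + C(5,3)·C(11,3) + C(5,4)·C(11,2) = 462 + 2310 + 3300 + 1650 + 275 = 7997.
Probability = 7997/8008 = 727/728.

727/728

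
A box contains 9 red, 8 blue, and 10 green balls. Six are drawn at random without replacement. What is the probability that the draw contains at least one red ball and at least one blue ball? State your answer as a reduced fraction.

13918/16445

There are C(27,6) = 296010 possible draws.
By inclusion-exclusion on the complements, draws missing all red or all blue: C(18,6) + C(19,6) − C(10,6) = 18564 + 27132 − 210 = 45486.
So draws with at least one of each: 296010 − 45486 = 250524, probability 250524/296010 = 13918/16445.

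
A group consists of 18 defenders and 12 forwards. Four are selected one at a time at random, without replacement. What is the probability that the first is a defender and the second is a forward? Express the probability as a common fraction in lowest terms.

Multiply the conditional probabilities at each draw: 18/30 · 12/29 = 216/870 = 36/145.

36/145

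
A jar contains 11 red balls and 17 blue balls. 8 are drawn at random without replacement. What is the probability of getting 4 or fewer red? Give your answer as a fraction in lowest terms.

11798/13455

There are C(28,8) = 3108105 ways to choose the 8.
Favorable selections (4 or fewer red): C(11,0)·C(17,8) + C(11,1)·C(17,7) + C(11,2)·C(17,6) + C(11,3)·C(17,5) + C(11,4)·C(17,4) = 24310 + 213928 + 680680 + 1021020 + 785400 = 2725338.
Probability = 2725338/3108105 = 11798/13455.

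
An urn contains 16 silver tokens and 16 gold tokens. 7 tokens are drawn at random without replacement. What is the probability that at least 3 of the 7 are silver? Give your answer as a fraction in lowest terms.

There are C(32,7) = 3365856 ways to choose the 7.
Favorable selections (at least 3 silver): C(16,3)·C(16,4) + C(16,4)·C(16,3) + C(16,5)·C(16,2) + C(16,6)·C(16,1) + C(16,7)·C(16,0) = 1019200 + 1019200 + 524160 + 128128 + 11440 = 2702128.
Probability = 2702128/3365856 = 12991/16182.

12991/16182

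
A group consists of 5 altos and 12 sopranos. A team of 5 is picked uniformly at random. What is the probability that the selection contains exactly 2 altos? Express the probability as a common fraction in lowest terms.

550/1547

There are C(17,5) = 6188 ways to choose 5 from 17.
Selections with exactly 2 altos: choose 2 of the 5 altos and 3 of the 12 sopranos, C(5,2)·C(12,3) = 10·220 = 2200.
Probability = 2200/6188 = 550/1547.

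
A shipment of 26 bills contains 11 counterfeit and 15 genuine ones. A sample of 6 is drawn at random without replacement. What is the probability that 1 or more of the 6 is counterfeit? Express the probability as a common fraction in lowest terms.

45/46

Total selections: C(26,6) = 230230.
The complement is all 6 are genuine: C(15,6) = 5005.
Probability = 1 − 5005/230230 = 225225/230230 = 45/46.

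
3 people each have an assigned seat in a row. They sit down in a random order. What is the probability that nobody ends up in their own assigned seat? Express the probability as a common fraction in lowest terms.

1/3

There are 3! = 6 seatings.
By inclusion-exclusion, seatings with no fixed points: C(3,0)·3! − C(3,1)·2! + C(3,2)·1! − C(3,3)·0! = 2.
Probability = 2/6 = 1/3.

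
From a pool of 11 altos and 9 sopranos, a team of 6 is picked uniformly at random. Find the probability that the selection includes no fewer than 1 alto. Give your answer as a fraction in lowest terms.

3223/3230

Total selections: C(20,6) = 38760.
Favorable selections (no fewer than 1 alto): C(11,1)·C(9,5) + C(11,2)·C(9,4) + C(11,3)·C(9,3) + C(11,4)·C(9,2) + C(11,5)·C(9,1) + C(11,6)·C(9,0) = 1386 + 6930 + 13860 + 11880 + 4158 + 462 = 38676.
Probability = 38676/38760 = 3223/3230.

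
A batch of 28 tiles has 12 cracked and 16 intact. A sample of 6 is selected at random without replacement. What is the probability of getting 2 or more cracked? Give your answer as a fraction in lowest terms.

There are C(28,6) = 376740 ways to choose the 6.
Count the complement (fewer than 2 cracked): C(12,0)·C(16,6) + C(12,1)·C(16,5) = 8008 + 52416 = 60424.
Probability = 1 − 60424/376740 = 316316/376740 = 869/1035.

869/1035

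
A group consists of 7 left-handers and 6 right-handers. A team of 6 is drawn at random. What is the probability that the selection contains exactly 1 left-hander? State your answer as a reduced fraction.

7/286

Total number of selections: C(13,6) = 1716.
Selections with exactly 1 left-hander: choose 1 of the 7 left-handers and 5 of the 6 right-handers, C(7,1)·C(6,5) = 7·6 = 42.
Probability = 42/1716 = 7/286.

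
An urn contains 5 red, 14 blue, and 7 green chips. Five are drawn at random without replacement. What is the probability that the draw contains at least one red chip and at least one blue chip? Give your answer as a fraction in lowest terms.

203/299

There are C(26,5) = 65780 possible draws.
By inclusion-exclusion on the complements, draws missing all red or all blue: C(21,5) + C(12,5) − C(7,5) = 20349 + 792 − 21 = 21120.
So draws with at least one of each: 65780 − 21120 = 44660, probability 44660/65780 = 203/299.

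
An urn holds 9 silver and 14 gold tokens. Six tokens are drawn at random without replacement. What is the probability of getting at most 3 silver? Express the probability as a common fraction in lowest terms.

4173/4807

Total selections: C(23,6) = 100947.
Count the complement (more than 3 silver): C(9,4)·C(14,2) + C(9,5)·C(14,1) + C(9,6)·C(14,0) = 11466 + 1764 + 84 = 13314.
Probability = 1 − 13314/100947 = 87633/100947 = 4173/4807.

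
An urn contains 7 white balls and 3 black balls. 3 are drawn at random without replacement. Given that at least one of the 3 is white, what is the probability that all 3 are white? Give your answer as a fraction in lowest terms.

Work in counts. Selections with at least one white: C(10,3) − C(3,3) = 120 − 1 = 119.
Of those, selections where all 3 are white: C(7,3) = 35.
Conditional probability = 35/119 = 5/17.

5/17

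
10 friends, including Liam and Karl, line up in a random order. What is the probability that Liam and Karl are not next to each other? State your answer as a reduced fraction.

4/5

There are 10! = 3628800 arrangements.
Arrangements with Liam and Karl adjacent: 2·9! = 725760.
So not adjacent: 3628800 − 725760 = 2903040, probability 2903040/3628800 = 4/5.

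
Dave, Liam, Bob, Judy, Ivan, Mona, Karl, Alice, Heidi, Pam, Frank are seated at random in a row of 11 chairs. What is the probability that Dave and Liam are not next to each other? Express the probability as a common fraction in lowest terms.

There are 11! = 39916800 arrangements.
Arrangements with Dave and Liam adjacent: 2·10! = 7257600.
So not adjacent: 39916800 − 7257600 = 32659200, probability 32659200/39916800 = 9/11.

9/11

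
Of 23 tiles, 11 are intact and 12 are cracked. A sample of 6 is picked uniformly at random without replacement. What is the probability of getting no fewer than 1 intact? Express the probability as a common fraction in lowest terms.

There are C(23,6) = 100947 ways to choose the 6.
Favorable selections (no fewer than 1 intact): C(11,1)·C(12,5) + C(11,2)·C(12,4) + C(11,3)·C(12,3) + C(11,4)·C(12,2) + C(11,5)·C(12,1) + C(11,6)·C(12,0) = 8712 + 27225 + 36300 + 21780 + 5544 + 462 = 100023.
Probability = 100023/100947 = 433/437.

433/437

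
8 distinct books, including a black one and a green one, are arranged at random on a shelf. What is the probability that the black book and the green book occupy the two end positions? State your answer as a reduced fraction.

There are 8! = 40320 arrangements.
Place the black book and the green book at the ends in 2 ways, arrange the remaining 6 in 6! = 720 ways: 2·720 = 1440.
Probability = 1440/40320 = 1/28.

1/28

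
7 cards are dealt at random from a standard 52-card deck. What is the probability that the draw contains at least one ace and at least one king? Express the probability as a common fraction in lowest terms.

There are C(52,7) = 133784560 possible draws.
By inclusion-exclusion on the complements, draws missing all aces or all kings: C(48,7) + C(48,7) − C(44,7) = 73629072 + 73629072 − 38320568 = 108937576.
So draws with at least one of each: 133784560 − 108937576 = 24846984, probability 24846984/133784560 = 3105873/16723070.

3105873/16723070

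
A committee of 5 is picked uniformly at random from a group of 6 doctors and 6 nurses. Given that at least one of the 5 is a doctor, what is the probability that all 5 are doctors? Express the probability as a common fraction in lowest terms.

1/131

Work in counts. Selections with at least one doctor: C(12,5) − C(6,5) = 792 − 6 = 786.
Of those, selections where all 5 are doctors: C(6,5) = 6.
Conditional probability = 6/786 = 1/131.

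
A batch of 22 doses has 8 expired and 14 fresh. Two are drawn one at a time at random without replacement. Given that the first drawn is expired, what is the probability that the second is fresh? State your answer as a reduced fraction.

2/3

After removing one expired, 21 remain: 7 expired and 14 fresh.
So the probability the next is fresh is 14/21 = 2/3.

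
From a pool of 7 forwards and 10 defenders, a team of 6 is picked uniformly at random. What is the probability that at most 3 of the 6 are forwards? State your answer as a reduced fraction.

189/221

There are C(17,6) = 12376 ways to choose the 6.
Count the complement (more than 3 forwards): C(7,4)·C(10,2) + C(7,5)·C(10,1) + C(7,6)·C(10,0) = 1575 + 210 + 7 = 1792.
Probability = 1 − 1792/12376 = 10584/12376 = 189/221.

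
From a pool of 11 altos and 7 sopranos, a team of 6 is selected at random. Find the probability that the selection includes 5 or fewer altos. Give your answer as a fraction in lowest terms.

Total selections: C(18,6) = 18564.
Favorable selections (5 or fewer altos): C(11,0)·C(7,6) + C(11,1)·C(7,5) + C(11,2)·C(7,4) + C(11,3)·C(7,3) + C(11,4)·C(7,2) + C(11,5)·C(7,1) = 7 + 231 + 1925 + 5775 + 6930 + 3234 = 18102.
Probability = 18102/18564 = 431/442.

431/442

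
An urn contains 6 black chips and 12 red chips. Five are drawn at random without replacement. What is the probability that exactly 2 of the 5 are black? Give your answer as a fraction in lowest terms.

There are C(18,5) = 8568 ways to choose 5 from 18.
Selections with exactly 2 black: choose 2 of the 6 black and 3 of the 12 red, C(6,2)·C(12,3) = 15·220 = 3300.
Probability = 3300/8568 = 275/714.

275/714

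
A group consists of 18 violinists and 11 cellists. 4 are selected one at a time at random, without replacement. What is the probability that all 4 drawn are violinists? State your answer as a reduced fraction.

Multiply the conditional probabilities at each draw: 18/29 · 17/28 · 16/27 · 15/26 = 73440/570024 = 340/2639.

340/2639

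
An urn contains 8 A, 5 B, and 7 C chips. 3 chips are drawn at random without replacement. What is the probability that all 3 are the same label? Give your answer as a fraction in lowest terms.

101/1140

There are C(20,3) = 1140 ways to draw 3 chips.
All same label: C(8,3) + C(5,3) + C(7,3) = 56 + 10 + 35 = 101.
Probability = 101/1140.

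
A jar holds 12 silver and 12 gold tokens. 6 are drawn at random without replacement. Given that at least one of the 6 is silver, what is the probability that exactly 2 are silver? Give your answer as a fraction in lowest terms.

Work in counts. Selections with at least one silver: C(24,6) − C(12,6) = 134596 − 924 = 133672.
Of those, selections where exactly 2 are silver: C(12,2)·C(12,4) = 66·495 = 32670.
Conditional probability = 32670/133672 = 1485/6076.

1485/6076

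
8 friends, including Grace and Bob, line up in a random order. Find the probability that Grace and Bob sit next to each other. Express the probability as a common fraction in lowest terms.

1/4

There are 8! = 40320 arrangements.
Treat Grace and Bob as a block: 7! arrangements of the blocks × 2 orders within the block = 2·5040 = 10080.
Probability = 10080/40320 = 1/4.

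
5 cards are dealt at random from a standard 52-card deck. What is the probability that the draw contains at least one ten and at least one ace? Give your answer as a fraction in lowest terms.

6509/64974

There are C(52,5) = 2598960 possible draws.
By inclusion-exclusion on the complements, draws missing all tens or all aces: C(48,5) + C(48,5) − C(44,5) = 1712304 + 1712304 − 1086008 = 2338600.
So draws with at least one of each: 2598960 − 2338600 = 260360, probability 260360/2598960 = 6509/64974.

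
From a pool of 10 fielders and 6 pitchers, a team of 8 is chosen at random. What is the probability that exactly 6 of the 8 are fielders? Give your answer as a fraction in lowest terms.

35/143

The sample space is all 8-subsets of the 16: C(16,8) = 12870.
Selections with exactly 6 fielders: choose 6 of the 10 fielders and 2 of the 6 pitchers, C(10,6)·C(6,2) = 210·15 = 3150.
Probability = 3150/12870 = 35/143.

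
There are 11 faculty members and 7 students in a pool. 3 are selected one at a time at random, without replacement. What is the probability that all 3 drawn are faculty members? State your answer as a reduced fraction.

Multiply the conditional probabilities at each draw: 11/18 · 10/17 · 9/16 = 990/4896 = 55/272.

55/272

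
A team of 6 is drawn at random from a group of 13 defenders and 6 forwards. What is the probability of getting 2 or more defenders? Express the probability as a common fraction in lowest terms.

There are C(19,6) = 27132 ways to choose the 6.
Favorable selections (2 or more defenders): C(13,2)·C(6,4) + C(13,3)·C(6,3) + C(13,4)·C(6,2) + C(13,5)·C(6,1) + C(13,6)·C(6,0) = 1170 + 5720 + 10725 + 7722 + 1716 = 27053.
Probability = 27053/27132.

27053/27132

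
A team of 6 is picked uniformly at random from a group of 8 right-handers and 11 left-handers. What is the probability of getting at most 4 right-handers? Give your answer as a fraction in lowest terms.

There are C(19,6) = 27132 ways to choose the 6.
Count the complement (more than 4 right-handers): C(8,5)·C(11,1) + C(8,6)·C(11,0) = 616 + 28 = 644.
Probability = 1 − 644/27132 = 26488/27132 = 946/969.

946/969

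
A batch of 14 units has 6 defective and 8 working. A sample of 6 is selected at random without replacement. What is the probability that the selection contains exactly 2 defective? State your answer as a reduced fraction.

Total number of selections: C(14,6) = 3003.
Selections with exactly 2 defective: choose 2 of the 6 defective and 4 of the 8 working, C(6,2)·C(8,4) = 15·70 = 1050.
Probability = 1050/3003 = 50/143.

50/143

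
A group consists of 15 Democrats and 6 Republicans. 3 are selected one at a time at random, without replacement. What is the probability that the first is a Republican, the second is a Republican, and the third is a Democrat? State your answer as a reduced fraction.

Multiply the conditional probabilities at each draw: 6/21 · 5/20 · 15/19 = 450/7980 = 15/266.

15/266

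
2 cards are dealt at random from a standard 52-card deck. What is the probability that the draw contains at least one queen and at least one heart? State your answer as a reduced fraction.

There are C(52,2) = 1326 possible draws.
By inclusion-exclusion on the complements, draws missing all queens or all hearts: C(48,2) + C(39,2) − C(36,2) = 1128 + 741 − 630 = 1239.
So draws with at least one of each: 1326 − 1239 = 87, probability 87/1326 = 29/442.

29/442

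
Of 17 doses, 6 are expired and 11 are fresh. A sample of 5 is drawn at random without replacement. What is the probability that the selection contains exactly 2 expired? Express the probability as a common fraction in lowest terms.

2475/6188

The sample space is all 5-subsets of the 17: C(17,5) = 6188.
Selections with exactly 2 expired: choose 2 of the 6 expired and 3 of the 11 fresh, C(6,2)·C(11,3) = 15·165 = 2475.
Probability = 2475/6188.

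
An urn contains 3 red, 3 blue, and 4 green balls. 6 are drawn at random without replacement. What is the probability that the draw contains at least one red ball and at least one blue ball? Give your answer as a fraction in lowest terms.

There are C(10,6) = 210 possible draws.
By inclusion-exclusion on the complements, draws missing all red or all blue: C(7,6) + C(7,6) − C(4,6) = 7 + 7 − 0 = 14.
So draws with at least one of each: 210 − 14 = 196, probability 196/210 = 14/15.

14/15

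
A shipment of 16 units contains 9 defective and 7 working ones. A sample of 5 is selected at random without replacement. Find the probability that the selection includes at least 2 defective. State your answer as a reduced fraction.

There are C(16,5) = 4368 ways to choose the 5.
Count the complement (fewer than 2 defective): C(9,0)·C(7,5) + C(9,1)·C(7,4) = 21 + 315 = 336.
Probability = 1 − 336/4368 = 4032/4368 = 12/13.

12/13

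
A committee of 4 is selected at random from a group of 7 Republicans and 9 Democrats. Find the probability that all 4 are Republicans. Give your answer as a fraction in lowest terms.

There are C(16,4) = 1820 possible selections.
Selections with all Republicans: C(7,4) = 35.
Probability = 35/1820 = 1/52.

1/52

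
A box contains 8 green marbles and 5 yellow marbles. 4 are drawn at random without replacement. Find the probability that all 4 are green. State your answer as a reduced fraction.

There are C(13,4) = 715 possible selections.
Selections with all green: C(8,4) = 70.
Probability = 70/715 = 14/143.

14/143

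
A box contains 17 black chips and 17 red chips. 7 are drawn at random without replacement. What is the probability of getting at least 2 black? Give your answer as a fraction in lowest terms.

18933/19778

There are C(34,7) = 5379616 ways to choose the 7.
Count the complement (fewer than 2 black): C(17,0)·C(17,7) + C(17,1)·C(17,6) = 19448 + 210392 = 229840.
Probability = 1 − 229840/5379616 = 5149776/5379616 = 18933/19778.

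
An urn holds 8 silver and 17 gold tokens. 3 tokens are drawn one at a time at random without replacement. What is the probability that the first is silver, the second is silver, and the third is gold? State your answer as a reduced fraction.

119/1725

Multiply the conditional probabilities at each draw: 8/25 · 7/24 · 17/23 = 952/13800 = 119/1725.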